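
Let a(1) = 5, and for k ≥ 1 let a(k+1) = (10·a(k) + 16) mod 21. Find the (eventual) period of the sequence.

6

a(1) = 5,  a(2) = 3,  a(3) = 4,  a(4) = 14,  a(5) = 9,  a(6) = 1,  a(7) = 5.
The sequence repeats with period 6.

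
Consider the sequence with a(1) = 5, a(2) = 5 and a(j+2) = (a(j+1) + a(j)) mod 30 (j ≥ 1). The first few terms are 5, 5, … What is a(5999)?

Listing terms: a(1) = 5, a(2) = 5, a(3) = 10, a(4) = 15, a(5) = 25, a(6) = 10, a(7) = 5, a(8) = 15, a(9) = 20, a(10) = 5, a(11) = 25, a(12) = 0, a(13) = 25, a(14) = 25, a(15) = 20, a(16) = 15, a(17) = 5, a(18) = 20, a(19) = 25, a(20) = 15, a(21) = 10, a(22) = 25, a(23) = 5, a(24) = 0, a(25) = 5, a(26) = 5.
Since (a(25), a(26)) = (a(1), a(2)) = (5, 5) (two consecutive terms determine the rest), the sequence is periodic with period 24.
So a(5999) = a(1 + ((5999-1) mod 24)) = a(23) = 5.

5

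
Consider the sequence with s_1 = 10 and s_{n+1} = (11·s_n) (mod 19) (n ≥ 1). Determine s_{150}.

Computing terms: s_1 = 10, s_2 = 15, s_3 = 13, s_4 = 10.
The sequence repeats with period 3.
So s_{150} = s_{1 + ((150-1) mod 3)} = s_3 = 13.

13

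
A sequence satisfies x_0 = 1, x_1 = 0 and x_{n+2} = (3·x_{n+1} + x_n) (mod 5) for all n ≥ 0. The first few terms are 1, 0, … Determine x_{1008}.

Listing terms: x_0 = 1, x_1 = 0, x_2 = 1, x_3 = 3, x_4 = 0, x_5 = 3, x_6 = 4, x_7 = 0, x_8 = 4, x_9 = 2, x_{10} = 0, x_{11} = 2, x_{12} = 1, x_{13} = 0.
The sequence repeats with period 12.
So x_{1008} = x_{0 + ((1008-0) mod 12)} = x_0 = 1.

1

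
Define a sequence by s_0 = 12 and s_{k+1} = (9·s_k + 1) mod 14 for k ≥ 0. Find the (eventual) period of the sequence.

Listing terms: s_0 = 12; s_1 = 11; s_2 = 2; s_3 = 5; s_4 = 4; s_5 = 9; s_6 = 12.
Since s_6 = s_0 = 12, the sequence is periodic with period 6.

6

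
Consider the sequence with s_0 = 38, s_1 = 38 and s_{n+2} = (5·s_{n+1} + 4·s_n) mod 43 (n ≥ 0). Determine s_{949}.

16

s_0 = 38, s_1 = 38, s_2 = 41, s_3 = 13, s_4 = 14, s_5 = 36, s_6 = 21, s_7 = 34, s_8 = 39, s_9 = 30, s_{10} = 5, s_{11} = 16, s_{12} = 14, s_{13} = 5, s_{14} = 38, s_{15} = 38.
The sequence repeats with period 14.
(949 - 0) mod 14 = 11, so s_{949} = s_{11} = 16.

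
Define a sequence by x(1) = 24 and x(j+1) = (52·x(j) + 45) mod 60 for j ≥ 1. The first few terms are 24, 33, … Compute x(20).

We have x(1) = 24,  x(2) = 33,  x(3) = 21,  x(4) = 57,  x(5) = 9,  x(6) = 33.
Since x(6) = x(2) = 33, the sequence is eventually periodic: after a pre-period of length 1 it cycles with period 4.
For j ≥ 2, x(j) depends only on (j - 2) mod 4. (20 - 2) mod 4 = 2, so x(20) = x(4) = 57.

57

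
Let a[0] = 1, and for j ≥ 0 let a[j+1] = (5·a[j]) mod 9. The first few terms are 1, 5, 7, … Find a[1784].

7

a[0] = 1, a[1] = 5, a[2] = 7, a[3] = 8, a[4] = 4, a[5] = 2, a[6] = 1.
Since a[6] = a[0] = 1, the sequence is periodic with period 6.
So a[1784] = a[0 + ((1784-0) mod 6)] = a[2] = 7.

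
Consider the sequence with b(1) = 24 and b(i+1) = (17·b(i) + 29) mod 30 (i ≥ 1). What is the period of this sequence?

Listing terms: b(1) = 24,  b(2) = 17,  b(3) = 18,  b(4) = 5,  b(5) = 24.
Since b(5) = b(1) = 24, the sequence is periodic with period 4.

4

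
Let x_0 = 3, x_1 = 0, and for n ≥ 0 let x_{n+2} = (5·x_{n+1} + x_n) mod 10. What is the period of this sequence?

6

Computing terms: x_0 = 3,  x_1 = 0,  x_2 = 3,  x_3 = 5,  x_4 = 8,  x_5 = 5,  x_6 = 3,  x_7 = 0.
The sequence repeats with period 6.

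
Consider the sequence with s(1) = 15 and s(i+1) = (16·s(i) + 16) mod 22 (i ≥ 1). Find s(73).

We have s(1) = 15; s(2) = 14; s(3) = 20; s(4) = 6; s(5) = 2; s(6) = 4; s(7) = 14.
Since s(7) = s(2) = 14, the sequence is eventually periodic: after a pre-period of length 1 it cycles with period 5.
For i ≥ 2, s(i) depends only on (i - 2) mod 5. (73 - 2) mod 5 = 1, so s(73) = s(3) = 20.

20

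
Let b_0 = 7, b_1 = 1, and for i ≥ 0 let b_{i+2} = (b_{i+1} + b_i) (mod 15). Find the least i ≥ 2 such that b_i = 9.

3

We have b_0 = 7; b_1 = 1; b_2 = 8; b_3 = 9; b_4 = 2; b_5 = 11; b_6 = 13; b_7 = 9; b_8 = 7; b_9 = 1.
Since (b_8, b_9) = (b_0, b_1) = (7, 1) (two consecutive terms determine the rest), the sequence is periodic with period 8.
The value 9 first appears (with i ≥ 2) at b_3.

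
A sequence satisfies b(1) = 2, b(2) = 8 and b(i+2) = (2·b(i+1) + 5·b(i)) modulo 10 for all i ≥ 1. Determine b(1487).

b(1) = 2; b(2) = 8; b(3) = 6; b(4) = 2; b(5) = 4; b(6) = 8; b(7) = 6.
Since (b(6), b(7)) = (b(2), b(3)) = (8, 6) (two consecutive terms determine the rest), the sequence is eventually periodic: after a pre-period of length 1 it cycles with period 4.
For i ≥ 2, b(i) depends only on (i - 2) mod 4. (1487 - 2) mod 4 = 1, so b(1487) = b(3) = 6.

6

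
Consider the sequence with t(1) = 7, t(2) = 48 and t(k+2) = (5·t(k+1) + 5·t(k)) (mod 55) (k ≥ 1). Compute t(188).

40

We have t(1) = 7, t(2) = 48, t(3) = 0, t(4) = 20, t(5) = 45, t(6) = 50, t(7) = 35, t(8) = 40, t(9) = 45, t(10) = 40, t(11) = 40, t(12) = 15, t(13) = 0, t(14) = 20.
Since (t(13), t(14)) = (t(3), t(4)) = (0, 20) (two consecutive terms determine the rest), the sequence is eventually periodic: after a pre-period of length 2 it cycles with period 10.
For k ≥ 3, t(k) depends only on (k - 3) mod 10. (188 - 3) mod 10 = 5, so t(188) = t(8) = 40.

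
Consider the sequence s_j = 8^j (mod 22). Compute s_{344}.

s_1 = 8; s_2 = 20; s_3 = 6; s_4 = 4; s_5 = 10; s_6 = 14; s_7 = 2; s_8 = 16; s_9 = 18; s_{10} = 12; s_{11} = 8.
The sequence repeats with period 10.
(344 - 1) mod 10 = 3, so s_{344} = s_4 = 4.

4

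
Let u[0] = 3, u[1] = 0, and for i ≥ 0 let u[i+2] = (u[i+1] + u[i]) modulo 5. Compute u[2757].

Computing terms: u[0] = 3; u[1] = 0; u[2] = 3; u[3] = 3; u[4] = 1; u[5] = 4; u[6] = 0; u[7] = 4; u[8] = 4; u[9] = 3; u[10] = 2; u[11] = 0; u[12] = 2; u[13] = 2; u[14] = 4; u[15] = 1; u[16] = 0; u[17] = 1; u[18] = 1; u[19] = 2; u[20] = 3; u[21] = 0.
Since (u[20], u[21]) = (u[0], u[1]) = (3, 0) (two consecutive terms determine the rest), the sequence is periodic with period 20.
So u[2757] = u[0 + ((2757-0) mod 20)] = u[17] = 1.

1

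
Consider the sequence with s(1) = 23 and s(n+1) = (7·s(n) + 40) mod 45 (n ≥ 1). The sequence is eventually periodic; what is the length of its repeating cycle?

We have s(1) = 23; s(2) = 21; s(3) = 7; s(4) = 44; s(5) = 33; s(6) = 1; s(7) = 2; s(8) = 9; s(9) = 13; s(10) = 41; s(11) = 12; s(12) = 34; s(13) = 8; s(14) = 6; s(15) = 37; s(16) = 29; s(17) = 18; s(18) = 31; s(19) = 32; s(20) = 39; s(21) = 43; s(22) = 26; s(23) = 42; s(24) = 19; s(25) = 38; s(26) = 36; s(27) = 22; s(28) = 14; s(29) = 3; s(30) = 16; s(31) = 17; s(32) = 24; s(33) = 28; s(34) = 11; s(35) = 27; s(36) = 4; s(37) = 23.
The sequence repeats with period 36.

36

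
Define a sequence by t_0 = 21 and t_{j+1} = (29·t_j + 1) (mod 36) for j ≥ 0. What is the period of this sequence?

12

Computing terms: t_0 = 21, t_1 = 34, t_2 = 15, t_3 = 4, t_4 = 9, t_5 = 10, t_6 = 3, t_7 = 16, t_8 = 33, t_9 = 22, t_{10} = 27, t_{11} = 28, t_{12} = 21.
The sequence repeats with period 12.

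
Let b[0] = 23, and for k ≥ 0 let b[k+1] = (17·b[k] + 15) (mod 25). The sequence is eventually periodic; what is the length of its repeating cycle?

Listing terms: b[0] = 23,  b[1] = 6,  b[2] = 17,  b[3] = 4,  b[4] = 8,  b[5] = 1,  b[6] = 7,  b[7] = 9,  b[8] = 18,  b[9] = 21,  b[10] = 22,  b[11] = 14,  b[12] = 3,  b[13] = 16,  b[14] = 12,  b[15] = 19,  b[16] = 13,  b[17] = 11,  b[18] = 2,  b[19] = 24,  b[20] = 23.
Since b[20] = b[0] = 23, the sequence is periodic with period 20.

20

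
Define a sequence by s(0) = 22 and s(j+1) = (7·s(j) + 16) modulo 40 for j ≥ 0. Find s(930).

6

s(0) = 22,  s(1) = 10,  s(2) = 6,  s(3) = 18,  s(4) = 22.
The sequence repeats with period 4.
(930 - 0) mod 4 = 2, so s(930) = s(2) = 6.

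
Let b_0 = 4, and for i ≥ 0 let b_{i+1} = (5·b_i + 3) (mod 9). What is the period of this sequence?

Computing terms: b_0 = 4; b_1 = 5; b_2 = 1; b_3 = 8; b_4 = 7; b_5 = 2; b_6 = 4.
The sequence repeats with period 6.

6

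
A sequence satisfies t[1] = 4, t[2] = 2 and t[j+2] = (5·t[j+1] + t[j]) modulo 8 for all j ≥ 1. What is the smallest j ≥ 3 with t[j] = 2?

Listing terms: t[1] = 4; t[2] = 2; t[3] = 6; t[4] = 0; t[5] = 6; t[6] = 6; t[7] = 4; t[8] = 2.
Since (t[7], t[8]) = (t[1], t[2]) = (4, 2) (two consecutive terms determine the rest), the sequence is periodic with period 6.
The value 2 next appears (with j ≥ 3) at t[8].

8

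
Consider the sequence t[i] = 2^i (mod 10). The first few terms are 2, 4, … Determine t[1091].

Listing terms: t[1] = 2, t[2] = 4, t[3] = 8, t[4] = 6, t[5] = 2.
The sequence repeats with period 4.
So t[1091] = t[1 + ((1091-1) mod 4)] = t[3] = 8.

8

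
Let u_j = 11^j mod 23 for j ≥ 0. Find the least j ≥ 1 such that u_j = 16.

We have u_0 = 1,  u_1 = 11,  u_2 = 6,  u_3 = 20,  u_4 = 13,  u_5 = 5,  u_6 = 9,  u_7 = 7,  u_8 = 8,  u_9 = 19,  u_{10} = 2,  u_{11} = 22,  u_{12} = 12,  u_{13} = 17,  u_{14} = 3,  u_{15} = 10,  u_{16} = 18,  u_{17} = 14,  u_{18} = 16,  u_{19} = 15,  u_{20} = 4,  u_{21} = 21,  u_{22} = 1.
Since u_{22} = u_0 = 1, the sequence is periodic with period 22.
The value 16 first appears (with j ≥ 1) at u_{18}.

18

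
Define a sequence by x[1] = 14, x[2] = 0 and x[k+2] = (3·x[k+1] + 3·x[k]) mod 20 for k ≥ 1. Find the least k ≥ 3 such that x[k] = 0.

x[1] = 14, x[2] = 0, x[3] = 2, x[4] = 6, x[5] = 4, x[6] = 10, x[7] = 2, x[8] = 16, x[9] = 14, x[10] = 10, x[11] = 12, x[12] = 6, x[13] = 14, x[14] = 0.
Since (x[13], x[14]) = (x[1], x[2]) = (14, 0) (two consecutive terms determine the rest), the sequence is periodic with period 12.
The value 0 next appears (with k ≥ 3) at x[14].

14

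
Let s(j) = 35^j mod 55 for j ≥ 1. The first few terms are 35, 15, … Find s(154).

5

We have s(1) = 35; s(2) = 15; s(3) = 30; s(4) = 5; s(5) = 10; s(6) = 20; s(7) = 40; s(8) = 25; s(9) = 50; s(10) = 45; s(11) = 35.
The sequence repeats with period 10.
(154 - 1) mod 10 = 3, so s(154) = s(4) = 5.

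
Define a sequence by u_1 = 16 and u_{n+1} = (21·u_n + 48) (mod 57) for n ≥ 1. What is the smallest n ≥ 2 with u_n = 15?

9

u_1 = 16; u_2 = 42; u_3 = 18; u_4 = 27; u_5 = 45; u_6 = 24; u_7 = 39; u_8 = 12; u_9 = 15; u_{10} = 21; u_{11} = 33; u_{12} = 0; u_{13} = 48; u_{14} = 30; u_{15} = 51; u_{16} = 36; u_{17} = 6; u_{18} = 3; u_{19} = 54; u_{20} = 42.
Since u_{20} = u_2 = 42, the sequence is eventually periodic: after a pre-period of length 1 it cycles with period 18.
The value 15 first appears (with n ≥ 2) at u_9.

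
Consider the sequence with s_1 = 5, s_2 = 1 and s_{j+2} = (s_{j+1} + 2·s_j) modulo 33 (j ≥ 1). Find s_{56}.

s_1 = 5,  s_2 = 1,  s_3 = 11,  s_4 = 13,  s_5 = 2,  s_6 = 28,  s_7 = 32,  s_8 = 22,  s_9 = 20,  s_{10} = 31,  s_{11} = 5,  s_{12} = 1.
Since (s_{11}, s_{12}) = (s_1, s_2) = (5, 1) (two consecutive terms determine the rest), the sequence is periodic with period 10.
(56 - 1) mod 10 = 5, so s_{56} = s_6 = 28.

28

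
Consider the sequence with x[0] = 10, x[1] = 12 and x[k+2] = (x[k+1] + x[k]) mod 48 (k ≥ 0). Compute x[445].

12

Computing terms: x[0] = 10, x[1] = 12, x[2] = 22, x[3] = 34, x[4] = 8, x[5] = 42, x[6] = 2, x[7] = 44, x[8] = 46, x[9] = 42, x[10] = 40, x[11] = 34, x[12] = 26, x[13] = 12, x[14] = 38, x[15] = 2, x[16] = 40, x[17] = 42, x[18] = 34, x[19] = 28, x[20] = 14, x[21] = 42, x[22] = 8, x[23] = 2, x[24] = 10, x[25] = 12.
The sequence repeats with period 24.
(445 - 0) mod 24 = 13, so x[445] = x[13] = 12.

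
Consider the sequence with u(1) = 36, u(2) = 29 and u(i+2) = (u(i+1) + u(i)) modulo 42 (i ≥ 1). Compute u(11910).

1

Computing terms: u(1) = 36,  u(2) = 29,  u(3) = 23,  u(4) = 10,  u(5) = 33,  u(6) = 1,  u(7) = 34,  u(8) = 35,  u(9) = 27,  u(10) = 20,  u(11) = 5,  u(12) = 25,  u(13) = 30,  u(14) = 13,  u(15) = 1,  u(16) = 14,  u(17) = 15,  u(18) = 29,  u(19) = 2,  u(20) = 31,  u(21) = 33,  u(22) = 22,  u(23) = 13,  u(24) = 35,  u(25) = 6,  u(26) = 41,  u(27) = 5,  u(28) = 4,  u(29) = 9,  u(30) = 13,  u(31) = 22,  u(32) = 35,  u(33) = 15,  u(34) = 8,  u(35) = 23,  u(36) = 31,  u(37) = 12,  u(38) = 1,  u(39) = 13,  u(40) = 14,  u(41) = 27,  u(42) = 41,  u(43) = 26,  u(44) = 25,  u(45) = 9,  u(46) = 34,  u(47) = 1,  u(48) = 35,  u(49) = 36,  u(50) = 29.
The sequence repeats with period 48.
(11910 - 1) mod 48 = 5, so u(11910) = u(6) = 1.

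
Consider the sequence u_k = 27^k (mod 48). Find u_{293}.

Listing terms: u_0 = 1; u_1 = 27; u_2 = 9; u_3 = 3; u_4 = 33; u_5 = 27.
Since u_5 = u_1 = 27, the sequence is eventually periodic: after a pre-period of length 1 it cycles with period 4.
For k ≥ 1, u_k depends only on (k - 1) mod 4. (293 - 1) mod 4 = 0, so u_{293} = u_1 = 27.

27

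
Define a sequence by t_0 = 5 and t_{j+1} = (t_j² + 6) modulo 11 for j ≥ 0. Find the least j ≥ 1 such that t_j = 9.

Listing terms: t_0 = 5,  t_1 = 9,  t_2 = 10,  t_3 = 7,  t_4 = 0,  t_5 = 6,  t_6 = 9.
Since t_6 = t_1 = 9, the sequence is eventually periodic: after a pre-period of length 1 it cycles with period 5.
The value 9 first appears (with j ≥ 1) at t_1.

1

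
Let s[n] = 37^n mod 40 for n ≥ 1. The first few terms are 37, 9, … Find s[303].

s[1] = 37,  s[2] = 9,  s[3] = 13,  s[4] = 1,  s[5] = 37.
Since s[5] = s[1] = 37, the sequence is periodic with period 4.
(303 - 1) mod 4 = 2, so s[303] = s[3] = 13.

13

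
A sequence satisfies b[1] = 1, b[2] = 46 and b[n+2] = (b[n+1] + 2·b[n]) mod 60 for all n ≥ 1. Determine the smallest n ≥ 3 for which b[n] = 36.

6

Listing terms: b[1] = 1, b[2] = 46, b[3] = 48, b[4] = 20, b[5] = 56, b[6] = 36, b[7] = 28, b[8] = 40, b[9] = 36, b[10] = 56, b[11] = 8, b[12] = 0, b[13] = 16, b[14] = 16, b[15] = 48, b[16] = 20.
Since (b[15], b[16]) = (b[3], b[4]) = (48, 20) (two consecutive terms determine the rest), the sequence is eventually periodic: after a pre-period of length 2 it cycles with period 12.
The value 36 first appears (with n ≥ 3) at b[6].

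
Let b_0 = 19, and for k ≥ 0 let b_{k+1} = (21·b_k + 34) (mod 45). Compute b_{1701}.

We have b_0 = 19, b_1 = 28, b_2 = 37, b_3 = 1, b_4 = 10, b_5 = 19.
Since b_5 = b_0 = 19, the sequence is periodic with period 5.
So b_{1701} = b_{0 + ((1701-0) mod 5)} = b_1 = 28.

28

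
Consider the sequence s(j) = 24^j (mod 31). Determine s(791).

s(1) = 24; s(2) = 18; s(3) = 29; s(4) = 14; s(5) = 26; s(6) = 4; s(7) = 3; s(8) = 10; s(9) = 23; s(10) = 25; s(11) = 11; s(12) = 16; s(13) = 12; s(14) = 9; s(15) = 30; s(16) = 7; s(17) = 13; s(18) = 2; s(19) = 17; s(20) = 5; s(21) = 27; s(22) = 28; s(23) = 21; s(24) = 8; s(25) = 6; s(26) = 20; s(27) = 15; s(28) = 19; s(29) = 22; s(30) = 1; s(31) = 24.
Since s(31) = s(1) = 24, the sequence is periodic with period 30.
So s(791) = s(1 + ((791-1) mod 30)) = s(11) = 11.

11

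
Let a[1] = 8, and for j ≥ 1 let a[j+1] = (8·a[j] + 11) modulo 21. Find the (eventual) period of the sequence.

a[1] = 8, a[2] = 12, a[3] = 2, a[4] = 6, a[5] = 17, a[6] = 0, a[7] = 11, a[8] = 15, a[9] = 5, a[10] = 9, a[11] = 20, a[12] = 3, a[13] = 14, a[14] = 18, a[15] = 8.
The sequence repeats with period 14.

14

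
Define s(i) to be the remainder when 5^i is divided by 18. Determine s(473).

We have s(0) = 1,  s(1) = 5,  s(2) = 7,  s(3) = 17,  s(4) = 13,  s(5) = 11,  s(6) = 1.
Since s(6) = s(0) = 1, the sequence is periodic with period 6.
(473 - 0) mod 6 = 5, so s(473) = s(5) = 11.

11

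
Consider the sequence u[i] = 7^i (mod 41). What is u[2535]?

Listing terms: u[1] = 7; u[2] = 8; u[3] = 15; u[4] = 23; u[5] = 38; u[6] = 20; u[7] = 17; u[8] = 37; u[9] = 13; u[10] = 9; u[11] = 22; u[12] = 31; u[13] = 12; u[14] = 2; u[15] = 14; u[16] = 16; u[17] = 30; u[18] = 5; u[19] = 35; u[20] = 40; u[21] = 34; u[22] = 33; u[23] = 26; u[24] = 18; u[25] = 3; u[26] = 21; u[27] = 24; u[28] = 4; u[29] = 28; u[30] = 32; u[31] = 19; u[32] = 10; u[33] = 29; u[34] = 39; u[35] = 27; u[36] = 25; u[37] = 11; u[38] = 36; u[39] = 6; u[40] = 1; u[41] = 7.
The sequence repeats with period 40.
(2535 - 1) mod 40 = 14, so u[2535] = u[15] = 14.

14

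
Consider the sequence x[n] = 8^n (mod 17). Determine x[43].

2

We have x[1] = 8, x[2] = 13, x[3] = 2, x[4] = 16, x[5] = 9, x[6] = 4, x[7] = 15, x[8] = 1, x[9] = 8.
The sequence repeats with period 8.
(43 - 1) mod 8 = 2, so x[43] = x[3] = 2.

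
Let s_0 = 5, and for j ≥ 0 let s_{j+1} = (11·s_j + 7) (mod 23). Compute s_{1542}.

22

We have s_0 = 5; s_1 = 16; s_2 = 22; s_3 = 19; s_4 = 9; s_5 = 14; s_6 = 0; s_7 = 7; s_8 = 15; s_9 = 11; s_{10} = 13; s_{11} = 12; s_{12} = 1; s_{13} = 18; s_{14} = 21; s_{15} = 8; s_{16} = 3; s_{17} = 17; s_{18} = 10; s_{19} = 2; s_{20} = 6; s_{21} = 4; s_{22} = 5.
The sequence repeats with period 22.
(1542 - 0) mod 22 = 2, so s_{1542} = s_2 = 22.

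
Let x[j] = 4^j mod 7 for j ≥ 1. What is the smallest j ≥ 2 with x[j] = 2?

x[1] = 4, x[2] = 2, x[3] = 1, x[4] = 4.
The sequence repeats with period 3.
The value 2 first appears (with j ≥ 2) at x[2].

2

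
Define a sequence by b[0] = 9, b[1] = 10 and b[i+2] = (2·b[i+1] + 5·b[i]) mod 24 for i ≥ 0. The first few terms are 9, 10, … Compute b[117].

b[0] = 9; b[1] = 10; b[2] = 17; b[3] = 12; b[4] = 13; b[5] = 14; b[6] = 21; b[7] = 16; b[8] = 17; b[9] = 18; b[10] = 1; b[11] = 20; b[12] = 21; b[13] = 22; b[14] = 5; b[15] = 0; b[16] = 1; b[17] = 2; b[18] = 9; b[19] = 4; b[20] = 5; b[21] = 6; b[22] = 13; b[23] = 8; b[24] = 9; b[25] = 10.
The sequence repeats with period 24.
So b[117] = b[0 + ((117-0) mod 24)] = b[21] = 6.

6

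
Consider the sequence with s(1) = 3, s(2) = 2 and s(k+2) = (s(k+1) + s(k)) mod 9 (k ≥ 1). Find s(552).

8

Computing terms: s(1) = 3,  s(2) = 2,  s(3) = 5,  s(4) = 7,  s(5) = 3,  s(6) = 1,  s(7) = 4,  s(8) = 5,  s(9) = 0,  s(10) = 5,  s(11) = 5,  s(12) = 1,  s(13) = 6,  s(14) = 7,  s(15) = 4,  s(16) = 2,  s(17) = 6,  s(18) = 8,  s(19) = 5,  s(20) = 4,  s(21) = 0,  s(22) = 4,  s(23) = 4,  s(24) = 8,  s(25) = 3,  s(26) = 2.
The sequence repeats with period 24.
So s(552) = s(1 + ((552-1) mod 24)) = s(24) = 8.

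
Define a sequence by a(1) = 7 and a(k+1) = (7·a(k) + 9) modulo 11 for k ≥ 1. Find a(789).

Computing terms: a(1) = 7; a(2) = 3; a(3) = 8; a(4) = 10; a(5) = 2; a(6) = 1; a(7) = 5; a(8) = 0; a(9) = 9; a(10) = 6; a(11) = 7.
Since a(11) = a(1) = 7, the sequence is periodic with period 10.
(789 - 1) mod 10 = 8, so a(789) = a(9) = 9.

9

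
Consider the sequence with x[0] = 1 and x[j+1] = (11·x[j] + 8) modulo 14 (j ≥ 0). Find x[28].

We have x[0] = 1,  x[1] = 5,  x[2] = 7,  x[3] = 1.
The sequence repeats with period 3.
So x[28] = x[0 + ((28-0) mod 3)] = x[1] = 5.

5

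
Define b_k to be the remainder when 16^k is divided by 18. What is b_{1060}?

16

We have b_0 = 1,  b_1 = 16,  b_2 = 4,  b_3 = 10,  b_4 = 16.
Since b_4 = b_1 = 16, the sequence is eventually periodic: after a pre-period of length 1 it cycles with period 3.
For k ≥ 1, b_k depends only on (k - 1) mod 3. (1060 - 1) mod 3 = 0, so b_{1060} = b_1 = 16.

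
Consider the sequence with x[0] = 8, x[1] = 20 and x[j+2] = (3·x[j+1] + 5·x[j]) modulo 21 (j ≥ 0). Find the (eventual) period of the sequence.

12

Computing terms: x[0] = 8,  x[1] = 20,  x[2] = 16,  x[3] = 1,  x[4] = 20,  x[5] = 2,  x[6] = 1,  x[7] = 13,  x[8] = 2,  x[9] = 8,  x[10] = 13,  x[11] = 16,  x[12] = 8,  x[13] = 20.
The sequence repeats with period 12.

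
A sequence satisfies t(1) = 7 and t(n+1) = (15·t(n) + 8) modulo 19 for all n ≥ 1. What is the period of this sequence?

18

Computing terms: t(1) = 7; t(2) = 18; t(3) = 12; t(4) = 17; t(5) = 16; t(6) = 1; t(7) = 4; t(8) = 11; t(9) = 2; t(10) = 0; t(11) = 8; t(12) = 14; t(13) = 9; t(14) = 10; t(15) = 6; t(16) = 3; t(17) = 15; t(18) = 5; t(19) = 7.
The sequence repeats with period 18.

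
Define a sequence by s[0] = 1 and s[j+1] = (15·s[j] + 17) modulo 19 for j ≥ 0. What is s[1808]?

18

Computing terms: s[0] = 1, s[1] = 13, s[2] = 3, s[3] = 5, s[4] = 16, s[5] = 10, s[6] = 15, s[7] = 14, s[8] = 18, s[9] = 2, s[10] = 9, s[11] = 0, s[12] = 17, s[13] = 6, s[14] = 12, s[15] = 7, s[16] = 8, s[17] = 4, s[18] = 1.
The sequence repeats with period 18.
(1808 - 0) mod 18 = 8, so s[1808] = s[8] = 18.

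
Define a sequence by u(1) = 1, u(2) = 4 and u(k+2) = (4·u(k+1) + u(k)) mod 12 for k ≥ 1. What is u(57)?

1

We have u(1) = 1,  u(2) = 4,  u(3) = 5,  u(4) = 0,  u(5) = 5,  u(6) = 8,  u(7) = 1,  u(8) = 0,  u(9) = 1,  u(10) = 4.
The sequence repeats with period 8.
(57 - 1) mod 8 = 0, so u(57) = u(1) = 1.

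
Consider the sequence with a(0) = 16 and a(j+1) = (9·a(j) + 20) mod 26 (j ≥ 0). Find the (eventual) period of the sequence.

Computing terms: a(0) = 16,  a(1) = 8,  a(2) = 14,  a(3) = 16.
The sequence repeats with period 3.

3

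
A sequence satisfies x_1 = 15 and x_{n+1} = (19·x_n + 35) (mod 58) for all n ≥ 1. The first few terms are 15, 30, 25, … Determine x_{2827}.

x_1 = 15, x_2 = 30, x_3 = 25, x_4 = 46, x_5 = 39, x_6 = 22, x_7 = 47, x_8 = 0, x_9 = 35, x_{10} = 4, x_{11} = 53, x_{12} = 56, x_{13} = 55, x_{14} = 36, x_{15} = 23, x_{16} = 8, x_{17} = 13, x_{18} = 50, x_{19} = 57, x_{20} = 16, x_{21} = 49, x_{22} = 38, x_{23} = 3, x_{24} = 34, x_{25} = 43, x_{26} = 40, x_{27} = 41, x_{28} = 2, x_{29} = 15.
Since x_{29} = x_1 = 15, the sequence is periodic with period 28.
So x_{2827} = x_{1 + ((2827-1) mod 28)} = x_{27} = 41.

41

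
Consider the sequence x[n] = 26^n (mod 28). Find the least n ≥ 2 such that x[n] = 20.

3

Computing terms: x[1] = 26, x[2] = 4, x[3] = 20, x[4] = 16, x[5] = 24, x[6] = 8, x[7] = 12, x[8] = 4.
Since x[8] = x[2] = 4, the sequence is eventually periodic: after a pre-period of length 1 it cycles with period 6.
The value 20 first appears (with n ≥ 2) at x[3].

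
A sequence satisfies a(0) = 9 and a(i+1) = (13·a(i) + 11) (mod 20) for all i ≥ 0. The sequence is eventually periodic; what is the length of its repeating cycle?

4

a(0) = 9, a(1) = 8, a(2) = 15, a(3) = 6, a(4) = 9.
The sequence repeats with period 4.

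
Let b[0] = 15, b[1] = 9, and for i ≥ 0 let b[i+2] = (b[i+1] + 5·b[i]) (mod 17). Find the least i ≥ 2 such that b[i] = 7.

8

We have b[0] = 15; b[1] = 9; b[2] = 16; b[3] = 10; b[4] = 5; b[5] = 4; b[6] = 12; b[7] = 15; b[8] = 7; b[9] = 14; b[10] = 15; b[11] = 0; b[12] = 7; b[13] = 7; b[14] = 8; b[15] = 9; b[16] = 15; b[17] = 9.
Since (b[16], b[17]) = (b[0], b[1]) = (15, 9) (two consecutive terms determine the rest), the sequence is periodic with period 16.
The value 7 first appears (with i ≥ 2) at b[8].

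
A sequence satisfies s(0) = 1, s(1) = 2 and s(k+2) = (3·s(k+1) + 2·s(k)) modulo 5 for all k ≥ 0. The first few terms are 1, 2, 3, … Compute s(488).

s(0) = 1, s(1) = 2, s(2) = 3, s(3) = 3, s(4) = 0, s(5) = 1, s(6) = 3, s(7) = 1, s(8) = 4, s(9) = 4, s(10) = 0, s(11) = 3, s(12) = 4, s(13) = 3, s(14) = 2, s(15) = 2, s(16) = 0, s(17) = 4, s(18) = 2, s(19) = 4, s(20) = 1, s(21) = 1, s(22) = 0, s(23) = 2, s(24) = 1, s(25) = 2.
Since (s(24), s(25)) = (s(0), s(1)) = (1, 2) (two consecutive terms determine the rest), the sequence is periodic with period 24.
So s(488) = s(0 + ((488-0) mod 24)) = s(8) = 4.

4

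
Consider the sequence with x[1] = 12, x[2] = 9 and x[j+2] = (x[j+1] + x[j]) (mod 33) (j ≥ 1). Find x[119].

15

Listing terms: x[1] = 12,  x[2] = 9,  x[3] = 21,  x[4] = 30,  x[5] = 18,  x[6] = 15,  x[7] = 0,  x[8] = 15,  x[9] = 15,  x[10] = 30,  x[11] = 12,  x[12] = 9.
The sequence repeats with period 10.
So x[119] = x[1 + ((119-1) mod 10)] = x[9] = 15.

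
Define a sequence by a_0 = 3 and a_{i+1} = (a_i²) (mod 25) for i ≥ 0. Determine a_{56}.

Computing terms: a_0 = 3,  a_1 = 9,  a_2 = 6,  a_3 = 11,  a_4 = 21,  a_5 = 16,  a_6 = 6.
Since a_6 = a_2 = 6, the sequence is eventually periodic: after a pre-period of length 2 it cycles with period 4.
For i ≥ 2, a_i depends only on (i - 2) mod 4. (56 - 2) mod 4 = 2, so a_{56} = a_4 = 21.

21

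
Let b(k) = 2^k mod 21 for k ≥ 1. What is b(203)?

Computing terms: b(1) = 2; b(2) = 4; b(3) = 8; b(4) = 16; b(5) = 11; b(6) = 1; b(7) = 2.
The sequence repeats with period 6.
(203 - 1) mod 6 = 4, so b(203) = b(5) = 11.

11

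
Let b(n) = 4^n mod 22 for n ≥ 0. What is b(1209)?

Computing terms: b(0) = 1,  b(1) = 4,  b(2) = 16,  b(3) = 20,  b(4) = 14,  b(5) = 12,  b(6) = 4.
Since b(6) = b(1) = 4, the sequence is eventually periodic: after a pre-period of length 1 it cycles with period 5.
For n ≥ 1, b(n) depends only on (n - 1) mod 5. (1209 - 1) mod 5 = 3, so b(1209) = b(4) = 14.

14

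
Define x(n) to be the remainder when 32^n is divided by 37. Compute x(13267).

5

Computing terms: x(0) = 1; x(1) = 32; x(2) = 25; x(3) = 23; x(4) = 33; x(5) = 20; x(6) = 11; x(7) = 19; x(8) = 16; x(9) = 31; x(10) = 30; x(11) = 35; x(12) = 10; x(13) = 24; x(14) = 28; x(15) = 8; x(16) = 34; x(17) = 15; x(18) = 36; x(19) = 5; x(20) = 12; x(21) = 14; x(22) = 4; x(23) = 17; x(24) = 26; x(25) = 18; x(26) = 21; x(27) = 6; x(28) = 7; x(29) = 2; x(30) = 27; x(31) = 13; x(32) = 9; x(33) = 29; x(34) = 3; x(35) = 22; x(36) = 1.
The sequence repeats with period 36.
(13267 - 0) mod 36 = 19, so x(13267) = x(19) = 5.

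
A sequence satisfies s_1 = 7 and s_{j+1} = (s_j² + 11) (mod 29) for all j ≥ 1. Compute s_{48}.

Computing terms: s_1 = 7, s_2 = 2, s_3 = 15, s_4 = 4, s_5 = 27, s_6 = 15.
Since s_6 = s_3 = 15, the sequence is eventually periodic: after a pre-period of length 2 it cycles with period 3.
For j ≥ 3, s_j depends only on (j - 3) mod 3. (48 - 3) mod 3 = 0, so s_{48} = s_3 = 15.

15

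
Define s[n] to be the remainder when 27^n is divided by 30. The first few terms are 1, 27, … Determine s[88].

Listing terms: s[0] = 1; s[1] = 27; s[2] = 9; s[3] = 3; s[4] = 21; s[5] = 27.
Since s[5] = s[1] = 27, the sequence is eventually periodic: after a pre-period of length 1 it cycles with period 4.
For n ≥ 1, s[n] depends only on (n - 1) mod 4. (88 - 1) mod 4 = 3, so s[88] = s[4] = 21.

21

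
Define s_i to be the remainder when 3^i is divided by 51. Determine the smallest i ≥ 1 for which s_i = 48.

9

s_0 = 1,  s_1 = 3,  s_2 = 9,  s_3 = 27,  s_4 = 30,  s_5 = 39,  s_6 = 15,  s_7 = 45,  s_8 = 33,  s_9 = 48,  s_{10} = 42,  s_{11} = 24,  s_{12} = 21,  s_{13} = 12,  s_{14} = 36,  s_{15} = 6,  s_{16} = 18,  s_{17} = 3.
Since s_{17} = s_1 = 3, the sequence is eventually periodic: after a pre-period of length 1 it cycles with period 16.
The value 48 first appears (with i ≥ 1) at s_9.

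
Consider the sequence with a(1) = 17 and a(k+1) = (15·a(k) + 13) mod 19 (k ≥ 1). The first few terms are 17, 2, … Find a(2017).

17

We have a(1) = 17,  a(2) = 2,  a(3) = 5,  a(4) = 12,  a(5) = 3,  a(6) = 1,  a(7) = 9,  a(8) = 15,  a(9) = 10,  a(10) = 11,  a(11) = 7,  a(12) = 4,  a(13) = 16,  a(14) = 6,  a(15) = 8,  a(16) = 0,  a(17) = 13,  a(18) = 18,  a(19) = 17.
The sequence repeats with period 18.
(2017 - 1) mod 18 = 0, so a(2017) = a(1) = 17.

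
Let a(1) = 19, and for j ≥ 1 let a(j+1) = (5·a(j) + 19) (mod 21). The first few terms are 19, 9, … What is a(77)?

13

Computing terms: a(1) = 19,  a(2) = 9,  a(3) = 1,  a(4) = 3,  a(5) = 13,  a(6) = 0,  a(7) = 19.
The sequence repeats with period 6.
So a(77) = a(1 + ((77-1) mod 6)) = a(5) = 13.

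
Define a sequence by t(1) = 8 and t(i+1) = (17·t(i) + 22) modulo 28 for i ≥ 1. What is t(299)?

We have t(1) = 8, t(2) = 18, t(3) = 20, t(4) = 26, t(5) = 16, t(6) = 14, t(7) = 8.
The sequence repeats with period 6.
(299 - 1) mod 6 = 4, so t(299) = t(5) = 16.

16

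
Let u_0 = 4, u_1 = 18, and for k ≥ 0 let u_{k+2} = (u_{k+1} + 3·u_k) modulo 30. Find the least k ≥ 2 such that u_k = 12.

We have u_0 = 4, u_1 = 18, u_2 = 0, u_3 = 24, u_4 = 24, u_5 = 6, u_6 = 18, u_7 = 6, u_8 = 0, u_9 = 18, u_{10} = 18, u_{11} = 12, u_{12} = 6, u_{13} = 12, u_{14} = 0, u_{15} = 6, u_{16} = 6, u_{17} = 24, u_{18} = 12, u_{19} = 24, u_{20} = 0, u_{21} = 12, u_{22} = 12, u_{23} = 18, u_{24} = 24, u_{25} = 18, u_{26} = 0.
Since (u_{25}, u_{26}) = (u_1, u_2) = (18, 0) (two consecutive terms determine the rest), the sequence is eventually periodic: after a pre-period of length 1 it cycles with period 24.
The value 12 first appears (with k ≥ 2) at u_{11}.

11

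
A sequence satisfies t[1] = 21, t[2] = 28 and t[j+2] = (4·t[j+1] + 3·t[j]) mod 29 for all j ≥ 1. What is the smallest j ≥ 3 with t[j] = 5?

t[1] = 21; t[2] = 28; t[3] = 1; t[4] = 1; t[5] = 7; t[6] = 2; t[7] = 0; t[8] = 6; t[9] = 24; t[10] = 27; t[11] = 6; t[12] = 18; t[13] = 3; t[14] = 8; t[15] = 12; t[16] = 14; t[17] = 5; t[18] = 4; t[19] = 2; t[20] = 20; t[21] = 28; t[22] = 27; t[23] = 18; t[24] = 8; t[25] = 28; t[26] = 20; t[27] = 19; t[28] = 20; t[29] = 21; t[30] = 28.
The sequence repeats with period 28.
The value 5 first appears (with j ≥ 3) at t[17].

17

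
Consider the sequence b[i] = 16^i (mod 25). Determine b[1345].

1

Listing terms: b[1] = 16; b[2] = 6; b[3] = 21; b[4] = 11; b[5] = 1; b[6] = 16.
Since b[6] = b[1] = 16, the sequence is periodic with period 5.
(1345 - 1) mod 5 = 4, so b[1345] = b[5] = 1.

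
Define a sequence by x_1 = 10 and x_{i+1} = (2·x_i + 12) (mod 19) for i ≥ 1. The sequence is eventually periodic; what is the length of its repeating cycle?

18

We have x_1 = 10, x_2 = 13, x_3 = 0, x_4 = 12, x_5 = 17, x_6 = 8, x_7 = 9, x_8 = 11, x_9 = 15, x_{10} = 4, x_{11} = 1, x_{12} = 14, x_{13} = 2, x_{14} = 16, x_{15} = 6, x_{16} = 5, x_{17} = 3, x_{18} = 18, x_{19} = 10.
The sequence repeats with period 18.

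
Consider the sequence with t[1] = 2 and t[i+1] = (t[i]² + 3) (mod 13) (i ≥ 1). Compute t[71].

t[1] = 2,  t[2] = 7,  t[3] = 0,  t[4] = 3,  t[5] = 12,  t[6] = 4,  t[7] = 6,  t[8] = 0.
Since t[8] = t[3] = 0, the sequence is eventually periodic: after a pre-period of length 2 it cycles with period 5.
For i ≥ 3, t[i] depends only on (i - 3) mod 5. (71 - 3) mod 5 = 3, so t[71] = t[6] = 4.

4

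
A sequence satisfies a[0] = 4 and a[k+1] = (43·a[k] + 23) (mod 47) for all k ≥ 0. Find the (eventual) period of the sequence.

46

We have a[0] = 4, a[1] = 7, a[2] = 42, a[3] = 43, a[4] = 39, a[5] = 8, a[6] = 38, a[7] = 12, a[8] = 22, a[9] = 29, a[10] = 1, a[11] = 19, a[12] = 41, a[13] = 0, a[14] = 23, a[15] = 25, a[16] = 17, a[17] = 2, a[18] = 15, a[19] = 10, a[20] = 30, a[21] = 44, a[22] = 35, a[23] = 24, a[24] = 21, a[25] = 33, a[26] = 32, a[27] = 36, a[28] = 20, a[29] = 37, a[30] = 16, a[31] = 6, a[32] = 46, a[33] = 27, a[34] = 9, a[35] = 34, a[36] = 28, a[37] = 5, a[38] = 3, a[39] = 11, a[40] = 26, a[41] = 13, a[42] = 18, a[43] = 45, a[44] = 31, a[45] = 40, a[46] = 4.
Since a[46] = a[0] = 4, the sequence is periodic with period 46.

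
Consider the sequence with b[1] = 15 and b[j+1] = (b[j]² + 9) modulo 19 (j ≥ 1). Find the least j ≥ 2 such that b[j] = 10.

Computing terms: b[1] = 15,  b[2] = 6,  b[3] = 7,  b[4] = 1,  b[5] = 10,  b[6] = 14,  b[7] = 15.
Since b[7] = b[1] = 15, the sequence is periodic with period 6.
The value 10 first appears (with j ≥ 2) at b[5].

5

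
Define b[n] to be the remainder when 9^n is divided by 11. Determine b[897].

Listing terms: b[1] = 9,  b[2] = 4,  b[3] = 3,  b[4] = 5,  b[5] = 1,  b[6] = 9.
Since b[6] = b[1] = 9, the sequence is periodic with period 5.
(897 - 1) mod 5 = 1, so b[897] = b[2] = 4.

4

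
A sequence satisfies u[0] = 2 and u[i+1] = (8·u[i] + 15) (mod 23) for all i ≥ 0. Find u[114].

16

We have u[0] = 2,  u[1] = 8,  u[2] = 10,  u[3] = 3,  u[4] = 16,  u[5] = 5,  u[6] = 9,  u[7] = 18,  u[8] = 21,  u[9] = 22,  u[10] = 7,  u[11] = 2.
The sequence repeats with period 11.
(114 - 0) mod 11 = 4, so u[114] = u[4] = 16.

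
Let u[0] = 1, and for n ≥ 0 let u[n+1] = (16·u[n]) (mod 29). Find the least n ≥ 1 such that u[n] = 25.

4

We have u[0] = 1; u[1] = 16; u[2] = 24; u[3] = 7; u[4] = 25; u[5] = 23; u[6] = 20; u[7] = 1.
Since u[7] = u[0] = 1, the sequence is periodic with period 7.
The value 25 first appears (with n ≥ 1) at u[4].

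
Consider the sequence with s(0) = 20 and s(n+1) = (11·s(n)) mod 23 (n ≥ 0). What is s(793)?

Listing terms: s(0) = 20, s(1) = 13, s(2) = 5, s(3) = 9, s(4) = 7, s(5) = 8, s(6) = 19, s(7) = 2, s(8) = 22, s(9) = 12, s(10) = 17, s(11) = 3, s(12) = 10, s(13) = 18, s(14) = 14, s(15) = 16, s(16) = 15, s(17) = 4, s(18) = 21, s(19) = 1, s(20) = 11, s(21) = 6, s(22) = 20.
The sequence repeats with period 22.
(793 - 0) mod 22 = 1, so s(793) = s(1) = 13.

13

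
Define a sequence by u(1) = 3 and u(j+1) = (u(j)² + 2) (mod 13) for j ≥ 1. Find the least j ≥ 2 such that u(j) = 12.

We have u(1) = 3,  u(2) = 11,  u(3) = 6,  u(4) = 12,  u(5) = 3.
The sequence repeats with period 4.
The value 12 first appears (with j ≥ 2) at u(4).

4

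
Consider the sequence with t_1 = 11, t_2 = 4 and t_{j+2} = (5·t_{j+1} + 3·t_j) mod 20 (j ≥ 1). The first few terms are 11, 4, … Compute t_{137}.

Computing terms: t_1 = 11, t_2 = 4, t_3 = 13, t_4 = 17, t_5 = 4, t_6 = 11, t_7 = 7, t_8 = 8, t_9 = 1, t_{10} = 9, t_{11} = 8, t_{12} = 7, t_{13} = 19, t_{14} = 16, t_{15} = 17, t_{16} = 13, t_{17} = 16, t_{18} = 19, t_{19} = 3, t_{20} = 12, t_{21} = 9, t_{22} = 1, t_{23} = 12, t_{24} = 3, t_{25} = 11, t_{26} = 4.
Since (t_{25}, t_{26}) = (t_1, t_2) = (11, 4) (two consecutive terms determine the rest), the sequence is periodic with period 24.
(137 - 1) mod 24 = 16, so t_{137} = t_{17} = 16.

16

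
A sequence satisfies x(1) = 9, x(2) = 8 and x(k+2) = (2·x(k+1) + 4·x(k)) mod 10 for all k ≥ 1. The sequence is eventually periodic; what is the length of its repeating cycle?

5

We have x(1) = 9, x(2) = 8, x(3) = 2, x(4) = 6, x(5) = 0, x(6) = 4, x(7) = 8, x(8) = 2.
Since (x(7), x(8)) = (x(2), x(3)) = (8, 2) (two consecutive terms determine the rest), the sequence is eventually periodic: after a pre-period of length 1 it cycles with period 5.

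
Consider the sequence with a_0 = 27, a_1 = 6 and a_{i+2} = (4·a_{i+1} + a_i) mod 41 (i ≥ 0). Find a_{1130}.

8

a_0 = 27,  a_1 = 6,  a_2 = 10,  a_3 = 5,  a_4 = 30,  a_5 = 2,  a_6 = 38,  a_7 = 31,  a_8 = 39,  a_9 = 23,  a_{10} = 8,  a_{11} = 14,  a_{12} = 23,  a_{13} = 24,  a_{14} = 37,  a_{15} = 8,  a_{16} = 28,  a_{17} = 38,  a_{18} = 16,  a_{19} = 20,  a_{20} = 14,  a_{21} = 35,  a_{22} = 31,  a_{23} = 36,  a_{24} = 11,  a_{25} = 39,  a_{26} = 3,  a_{27} = 10,  a_{28} = 2,  a_{29} = 18,  a_{30} = 33,  a_{31} = 27,  a_{32} = 18,  a_{33} = 17,  a_{34} = 4,  a_{35} = 33,  a_{36} = 13,  a_{37} = 3,  a_{38} = 25,  a_{39} = 21,  a_{40} = 27,  a_{41} = 6.
The sequence repeats with period 40.
(1130 - 0) mod 40 = 10, so a_{1130} = a_{10} = 8.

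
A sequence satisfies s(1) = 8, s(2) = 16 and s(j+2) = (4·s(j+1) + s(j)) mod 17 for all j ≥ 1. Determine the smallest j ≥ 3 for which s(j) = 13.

5

Listing terms: s(1) = 8; s(2) = 16; s(3) = 4; s(4) = 15; s(5) = 13; s(6) = 16; s(7) = 9; s(8) = 1; s(9) = 13; s(10) = 2; s(11) = 4; s(12) = 1; s(13) = 8; s(14) = 16.
Since (s(13), s(14)) = (s(1), s(2)) = (8, 16) (two consecutive terms determine the rest), the sequence is periodic with period 12.
The value 13 first appears (with j ≥ 3) at s(5).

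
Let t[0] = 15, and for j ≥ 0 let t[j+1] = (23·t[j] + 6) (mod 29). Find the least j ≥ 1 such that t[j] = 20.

3

We have t[0] = 15, t[1] = 3, t[2] = 17, t[3] = 20, t[4] = 2, t[5] = 23, t[6] = 13, t[7] = 15.
Since t[7] = t[0] = 15, the sequence is periodic with period 7.
The value 20 first appears (with j ≥ 1) at t[3].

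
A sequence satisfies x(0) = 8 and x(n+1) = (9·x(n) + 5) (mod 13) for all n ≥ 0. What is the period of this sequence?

Computing terms: x(0) = 8,  x(1) = 12,  x(2) = 9,  x(3) = 8.
Since x(3) = x(0) = 8, the sequence is periodic with period 3.

3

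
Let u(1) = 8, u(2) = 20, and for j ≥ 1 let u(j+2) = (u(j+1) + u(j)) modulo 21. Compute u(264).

u(1) = 8; u(2) = 20; u(3) = 7; u(4) = 6; u(5) = 13; u(6) = 19; u(7) = 11; u(8) = 9; u(9) = 20; u(10) = 8; u(11) = 7; u(12) = 15; u(13) = 1; u(14) = 16; u(15) = 17; u(16) = 12; u(17) = 8; u(18) = 20.
Since (u(17), u(18)) = (u(1), u(2)) = (8, 20) (two consecutive terms determine the rest), the sequence is periodic with period 16.
(264 - 1) mod 16 = 7, so u(264) = u(8) = 9.

9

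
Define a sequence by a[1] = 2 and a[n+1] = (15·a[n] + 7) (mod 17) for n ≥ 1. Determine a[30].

Computing terms: a[1] = 2, a[2] = 3, a[3] = 1, a[4] = 5, a[5] = 14, a[6] = 13, a[7] = 15, a[8] = 11, a[9] = 2.
Since a[9] = a[1] = 2, the sequence is periodic with period 8.
So a[30] = a[1 + ((30-1) mod 8)] = a[6] = 13.

13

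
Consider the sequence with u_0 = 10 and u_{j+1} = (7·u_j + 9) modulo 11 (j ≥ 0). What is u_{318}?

3

u_0 = 10,  u_1 = 2,  u_2 = 1,  u_3 = 5,  u_4 = 0,  u_5 = 9,  u_6 = 6,  u_7 = 7,  u_8 = 3,  u_9 = 8,  u_{10} = 10.
Since u_{10} = u_0 = 10, the sequence is periodic with period 10.
(318 - 0) mod 10 = 8, so u_{318} = u_8 = 3.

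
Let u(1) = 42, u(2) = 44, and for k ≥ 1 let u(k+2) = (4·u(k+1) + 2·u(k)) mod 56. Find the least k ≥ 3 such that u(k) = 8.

4

Computing terms: u(1) = 42; u(2) = 44; u(3) = 36; u(4) = 8; u(5) = 48; u(6) = 40; u(7) = 32; u(8) = 40; u(9) = 0; u(10) = 24; u(11) = 40; u(12) = 40; u(13) = 16; u(14) = 32; u(15) = 48; u(16) = 32; u(17) = 0; u(18) = 8; u(19) = 32; u(20) = 32; u(21) = 24; u(22) = 48; u(23) = 16; u(24) = 48; u(25) = 0; u(26) = 40; u(27) = 48; u(28) = 48; u(29) = 8; u(30) = 16; u(31) = 24; u(32) = 16; u(33) = 0; u(34) = 32; u(35) = 16; u(36) = 16; u(37) = 40; u(38) = 24; u(39) = 8; u(40) = 24; u(41) = 0; u(42) = 48; u(43) = 24; u(44) = 24; u(45) = 32; u(46) = 8; u(47) = 40; u(48) = 8; u(49) = 0; u(50) = 16; u(51) = 8; u(52) = 8; u(53) = 48.
Since (u(52), u(53)) = (u(4), u(5)) = (8, 48) (two consecutive terms determine the rest), the sequence is eventually periodic: after a pre-period of length 3 it cycles with period 48.
The value 8 first appears (with k ≥ 3) at u(4).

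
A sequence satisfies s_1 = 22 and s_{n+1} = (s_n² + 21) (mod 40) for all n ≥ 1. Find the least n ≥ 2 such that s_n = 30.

5

Computing terms: s_1 = 22; s_2 = 25; s_3 = 6; s_4 = 17; s_5 = 30; s_6 = 1; s_7 = 22.
Since s_7 = s_1 = 22, the sequence is periodic with period 6.
The value 30 first appears (with n ≥ 2) at s_5.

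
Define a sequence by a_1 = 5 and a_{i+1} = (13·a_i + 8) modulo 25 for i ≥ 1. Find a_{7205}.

20

Listing terms: a_1 = 5; a_2 = 23; a_3 = 7; a_4 = 24; a_5 = 20; a_6 = 18; a_7 = 17; a_8 = 4; a_9 = 10; a_{10} = 13; a_{11} = 2; a_{12} = 9; a_{13} = 0; a_{14} = 8; a_{15} = 12; a_{16} = 14; a_{17} = 15; a_{18} = 3; a_{19} = 22; a_{20} = 19; a_{21} = 5.
The sequence repeats with period 20.
(7205 - 1) mod 20 = 4, so a_{7205} = a_5 = 20.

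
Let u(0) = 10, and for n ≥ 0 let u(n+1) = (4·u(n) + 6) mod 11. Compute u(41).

2

We have u(0) = 10,  u(1) = 2,  u(2) = 3,  u(3) = 7,  u(4) = 1,  u(5) = 10.
Since u(5) = u(0) = 10, the sequence is periodic with period 5.
So u(41) = u(0 + ((41-0) mod 5)) = u(1) = 2.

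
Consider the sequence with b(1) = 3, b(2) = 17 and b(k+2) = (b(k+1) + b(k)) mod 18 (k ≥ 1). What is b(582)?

4

b(1) = 3, b(2) = 17, b(3) = 2, b(4) = 1, b(5) = 3, b(6) = 4, b(7) = 7, b(8) = 11, b(9) = 0, b(10) = 11, b(11) = 11, b(12) = 4, b(13) = 15, b(14) = 1, b(15) = 16, b(16) = 17, b(17) = 15, b(18) = 14, b(19) = 11, b(20) = 7, b(21) = 0, b(22) = 7, b(23) = 7, b(24) = 14, b(25) = 3, b(26) = 17.
The sequence repeats with period 24.
So b(582) = b(1 + ((582-1) mod 24)) = b(6) = 4.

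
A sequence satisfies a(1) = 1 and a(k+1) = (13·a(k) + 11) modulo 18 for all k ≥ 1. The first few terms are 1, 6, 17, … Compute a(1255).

Listing terms: a(1) = 1, a(2) = 6, a(3) = 17, a(4) = 16, a(5) = 3, a(6) = 14, a(7) = 13, a(8) = 0, a(9) = 11, a(10) = 10, a(11) = 15, a(12) = 8, a(13) = 7, a(14) = 12, a(15) = 5, a(16) = 4, a(17) = 9, a(18) = 2, a(19) = 1.
Since a(19) = a(1) = 1, the sequence is periodic with period 18.
So a(1255) = a(1 + ((1255-1) mod 18)) = a(13) = 7.

7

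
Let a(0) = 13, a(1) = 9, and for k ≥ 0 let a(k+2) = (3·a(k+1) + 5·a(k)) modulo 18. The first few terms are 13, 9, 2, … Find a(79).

Computing terms: a(0) = 13,  a(1) = 9,  a(2) = 2,  a(3) = 15,  a(4) = 1,  a(5) = 6,  a(6) = 5,  a(7) = 9,  a(8) = 16,  a(9) = 3,  a(10) = 17,  a(11) = 12,  a(12) = 13,  a(13) = 9.
The sequence repeats with period 12.
(79 - 0) mod 12 = 7, so a(79) = a(7) = 9.

9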